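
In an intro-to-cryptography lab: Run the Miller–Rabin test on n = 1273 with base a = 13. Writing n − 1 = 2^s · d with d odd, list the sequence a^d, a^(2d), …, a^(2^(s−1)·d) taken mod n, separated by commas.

27, 729, 600

n − 1 = 1272 = 2^3 · 159, so s = 3 and d = 159.
x_0 = 13^159 mod 1273 = 27.
x_1 = 27^2 mod 1273 = 729.
x_2 = 729^2 mod 1273 = 600.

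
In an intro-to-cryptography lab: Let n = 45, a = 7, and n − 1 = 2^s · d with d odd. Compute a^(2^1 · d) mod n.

n − 1 = 44 = 2^2 · 11, so s = 2 and d = 11.
x_0 = 7^11 mod 45 = 13.
x_1 = 13^2 mod 45 = 34.

34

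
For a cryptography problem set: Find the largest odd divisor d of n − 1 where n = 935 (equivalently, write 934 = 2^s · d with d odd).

467

Halving: 934 → 467; 467 is odd.
So 934 = 2^1 · 467.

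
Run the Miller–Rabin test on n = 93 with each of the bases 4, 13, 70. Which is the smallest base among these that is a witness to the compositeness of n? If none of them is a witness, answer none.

4

n − 1 = 92 = 2^2 · 23, so s = 2 and d = 23.
Base 4: x_0 = 4^23 mod 93 = 64. x_0 is neither 1 nor 92, so continue squaring. x_1 = 64^2 mod 93 = 4. Reached i = s−1 = 1 without hitting −1: 4 is a Miller–Rabin witness and 93 is composite.
Base 13: x_0 = 13^23 mod 93 = 55. x_0 is neither 1 nor 92, so continue squaring. x_1 = 55^2 mod 93 = 49. Reached i = s−1 = 1 without hitting −1: 13 is a Miller–Rabin witness and 93 is composite.
Base 70: x_0 = 70^23 mod 93 = 16. x_0 is neither 1 nor 92, so continue squaring. x_1 = 16^2 mod 93 = 70. Reached i = s−1 = 1 without hitting −1: 70 is a Miller–Rabin witness and 93 is composite.
The smallest witness among the given bases is 4.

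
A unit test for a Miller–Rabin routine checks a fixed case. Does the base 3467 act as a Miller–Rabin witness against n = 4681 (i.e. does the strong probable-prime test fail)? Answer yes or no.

yes

n − 1 = 4680 = 2^3 · 585, so s = 3 and d = 585.
x_0 = 3467^585 mod 4681 = 1518.
x_0 is neither 1 nor 4680, so continue squaring.
x_1 = 1518^2 mod 4681 = 1272.
x_2 = 1272^2 mod 4681 = 3039.
Reached i = s−1 = 2 without hitting −1: 3467 is a Miller–Rabin witness and 4681 is composite.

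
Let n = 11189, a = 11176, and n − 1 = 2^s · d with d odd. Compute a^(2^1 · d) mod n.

n − 1 = 11188 = 2^2 · 2797, so s = 2 and d = 2797.
By repeated squaring, 11176^2797 ≡ 10501 (mod 11189).
x_0 = 10501.
x_1 = 10501^2 mod 11189 = 3406.

3406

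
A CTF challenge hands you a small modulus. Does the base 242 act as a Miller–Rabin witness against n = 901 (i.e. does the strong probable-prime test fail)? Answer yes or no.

n − 1 = 900 = 2^2 · 225, so s = 2 and d = 225.
By repeated squaring, 242^225 ≡ 242 (mod 901).
x_0 = 242^225 mod 901 = 242.
x_0 is neither 1 nor 900, so continue squaring.
x_1 = 242^2 mod 901 = 900.
x_1 ≡ −1, so 242 is not a witness.

no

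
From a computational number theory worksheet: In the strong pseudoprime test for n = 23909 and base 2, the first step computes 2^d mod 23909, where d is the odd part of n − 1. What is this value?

n − 1 = 23908 = 2^2 · 5977, so s = 2 and d = 5977.
2^5977 mod 23909 = 22146.

22146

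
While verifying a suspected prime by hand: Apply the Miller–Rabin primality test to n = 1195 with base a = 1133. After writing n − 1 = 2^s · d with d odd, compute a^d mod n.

458

n − 1 = 1194 = 2^1 · 597, so s = 1 and d = 597.
1133^597 mod 1195 = 458.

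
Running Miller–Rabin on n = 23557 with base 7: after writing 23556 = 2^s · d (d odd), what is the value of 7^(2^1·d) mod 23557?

1

n − 1 = 23556 = 2^2 · 5889, so s = 2 and d = 5889.
x_0 = 7^5889 mod 23557 = 1.
x_1 = 1^2 mod 23557 = 1.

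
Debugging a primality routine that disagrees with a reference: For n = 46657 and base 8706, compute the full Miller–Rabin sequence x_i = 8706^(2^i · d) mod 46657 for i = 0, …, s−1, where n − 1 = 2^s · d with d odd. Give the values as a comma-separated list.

26417, 9140, 23570, 1, 1, 1

n − 1 = 46656 = 2^6 · 729, so s = 6 and d = 729.
x_0 = 8706^729 mod 46657 = 26417.
x_1 = 26417^2 mod 46657 = 9140.
x_2 = 9140^2 mod 46657 = 23570.
x_3 = 23570^2 mod 46657 = 1.
x_4 = 1^2 mod 46657 = 1.
x_5 = 1^2 mod 46657 = 1.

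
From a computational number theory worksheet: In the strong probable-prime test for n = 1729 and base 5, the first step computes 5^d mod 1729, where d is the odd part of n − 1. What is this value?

n − 1 = 1728 = 2^6 · 27, so s = 6 and d = 27.
Repeated squaring mod 1729: 5^1 ≡ 5, 5^2 ≡ 25, 5^4 ≡ 625, 5^8 ≡ 1600, 5^16 ≡ 1080.
27 = 16 + 8 + 2 + 1, so 5^27 ≡ 1080·1600·25·5 ≡ 1217 (mod 1729).

1217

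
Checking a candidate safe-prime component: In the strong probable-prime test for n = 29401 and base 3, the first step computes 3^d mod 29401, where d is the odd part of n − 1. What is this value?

20790

n − 1 = 29400 = 2^3 · 3675, so s = 3 and d = 3675.
3^3675 mod 29401 = 20790.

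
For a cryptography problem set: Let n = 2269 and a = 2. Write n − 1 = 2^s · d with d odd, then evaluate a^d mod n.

n − 1 = 2268 = 2^2 · 567, so s = 2 and d = 567.
2^567 mod 2269 = 1287.

1287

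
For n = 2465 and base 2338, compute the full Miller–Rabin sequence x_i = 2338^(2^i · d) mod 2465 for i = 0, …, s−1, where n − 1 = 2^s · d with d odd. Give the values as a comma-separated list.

2303, 1594, 1886, 1, 1

n − 1 = 2464 = 2^5 · 77, so s = 5 and d = 77.
x_0 = 2338^77 mod 2465 = 2303.
x_1 = 2303^2 mod 2465 = 1594.
x_2 = 1594^2 mod 2465 = 1886.
x_3 = 1886^2 mod 2465 = 1.
x_4 = 1^2 mod 2465 = 1.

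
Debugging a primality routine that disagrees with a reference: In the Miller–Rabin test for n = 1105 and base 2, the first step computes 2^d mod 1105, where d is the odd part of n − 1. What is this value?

n − 1 = 1104 = 2^4 · 69, so s = 4 and d = 69.
2^69 mod 1105 = 967.

967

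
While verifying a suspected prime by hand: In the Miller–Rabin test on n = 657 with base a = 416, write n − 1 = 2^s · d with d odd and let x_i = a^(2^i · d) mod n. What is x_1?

484

n − 1 = 656 = 2^4 · 41, so s = 4 and d = 41.
x_0 = 416^41 mod 657 = 635.
x_1 = 635^2 mod 657 = 484.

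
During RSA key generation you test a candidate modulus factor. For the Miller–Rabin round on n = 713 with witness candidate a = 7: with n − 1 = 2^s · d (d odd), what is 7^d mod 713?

n − 1 = 712 = 2^3 · 89, so s = 3 and d = 89.
7^89 mod 713 = 536.

536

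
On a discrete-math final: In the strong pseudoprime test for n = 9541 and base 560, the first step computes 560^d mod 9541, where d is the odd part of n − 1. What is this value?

n − 1 = 9540 = 2^2 · 2385, so s = 2 and d = 2385.
Repeated squaring mod 9541: 560^1 ≡ 560, 560^2 ≡ 8288, 560^4 ≡ 5285, 560^8 ≡ 4718, 560^16 ≡ 371, 560^32 ≡ 4067, 560^64 ≡ 5936, 560^128 ≡ 1183, 560^256 ≡ 6503, 560^512 ≡ 3297, 560^1024 ≡ 3010, 560^2048 ≡ 5691.
2385 = 2048 + 256 + 64 + 16 + 1, so 560^2385 ≡ 5691·6503·5936·371·560 ≡ 8183 (mod 9541).

8183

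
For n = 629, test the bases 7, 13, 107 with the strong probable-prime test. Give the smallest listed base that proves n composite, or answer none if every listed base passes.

n − 1 = 628 = 2^2 · 157, so s = 2 and d = 157.
Base 7: x_0 = 7^157 mod 629 = 329. x_0 is neither 1 nor 628, so continue squaring. x_1 = 329^2 mod 629 = 53. Reached i = s−1 = 1 without hitting −1: 7 is a Miller–Rabin witness and 629 is composite.
Base 13: x_0 = 13^157 mod 629 = 574. x_0 is neither 1 nor 628, so continue squaring. x_1 = 574^2 mod 629 = 509. Reached i = s−1 = 1 without hitting −1: 13 is a Miller–Rabin witness and 629 is composite.
Base 107: x_0 = 107^157 mod 629 = 71. x_0 is neither 1 nor 628, so continue squaring. x_1 = 71^2 mod 629 = 9. Reached i = s−1 = 1 without hitting −1: 107 is a Miller–Rabin witness and 629 is composite.
The smallest witness among the given bases is 7.

7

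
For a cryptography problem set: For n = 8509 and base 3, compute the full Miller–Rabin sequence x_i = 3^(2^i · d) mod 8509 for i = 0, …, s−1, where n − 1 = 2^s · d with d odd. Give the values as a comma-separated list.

n − 1 = 8508 = 2^2 · 2127, so s = 2 and d = 2127.
x_0 = 3^2127 mod 8509 = 991.
x_1 = 991^2 mod 8509 = 3546.

991, 3546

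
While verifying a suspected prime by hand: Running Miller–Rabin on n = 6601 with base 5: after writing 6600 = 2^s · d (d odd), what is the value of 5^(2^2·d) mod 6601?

1

n − 1 = 6600 = 2^3 · 825, so s = 3 and d = 825.
x_0 = 5^825 mod 6601 = 3863.
x_1 = 3863^2 mod 6601 = 4509.
x_2 = 4509^2 mod 6601 = 1.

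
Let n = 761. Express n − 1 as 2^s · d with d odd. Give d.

95

Halving: 760 → 380 → 190 → 95; 95 is odd.
So 760 = 2^3 · 95.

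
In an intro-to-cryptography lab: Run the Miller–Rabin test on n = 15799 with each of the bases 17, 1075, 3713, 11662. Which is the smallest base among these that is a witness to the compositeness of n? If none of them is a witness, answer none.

n − 1 = 15798 = 2^1 · 7899, so s = 1 and d = 7899.
Base 17: x_0 = 17^7899 mod 15799 = 11521. x_0 ∉ {1, 15798} and s = 1, so 17 is a Miller–Rabin witness and 15799 is composite.
Base 1075: x_0 = 1075^7899 mod 15799 = 5055. x_0 ∉ {1, 15798} and s = 1, so 1075 is a Miller–Rabin witness and 15799 is composite.
Base 3713: x_0 = 3713^7899 mod 15799 = 15532. x_0 ∉ {1, 15798} and s = 1, so 3713 is a Miller–Rabin witness and 15799 is composite.
Base 11662: x_0 = 11662^7899 mod 15799 = 13531. x_0 ∉ {1, 15798} and s = 1, so 11662 is a Miller–Rabin witness and 15799 is composite.
The smallest witness among the given bases is 17.

17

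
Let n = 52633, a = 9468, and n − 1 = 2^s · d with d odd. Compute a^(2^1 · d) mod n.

n − 1 = 52632 = 2^3 · 6579, so s = 3 and d = 6579.
Repeated squaring mod 52633: 9468^1 ≡ 9468, 9468^2 ≡ 9025, 9468^4 ≡ 27374, 9468^8 ≡ 52488, 9468^16 ≡ 21025, 9468^32 ≡ 38691, 9468^64 ≡ 5695, 9468^128 ≡ 11097, 9468^256 ≡ 34822, 9468^512 ≡ 12630, 9468^1024 ≡ 38910, 9468^2048 ≡ 52488, 9468^4096 ≡ 21025.
6579 = 4096 + 2048 + 256 + 128 + 32 + 16 + 2 + 1, so 9468^6579 ≡ 21025·52488·34822·11097·38691·21025·9025·9468 ≡ 25852 (mod 52633).
x_0 = 25852.
x_1 = 25852^2 mod 52633 = 44703.

44703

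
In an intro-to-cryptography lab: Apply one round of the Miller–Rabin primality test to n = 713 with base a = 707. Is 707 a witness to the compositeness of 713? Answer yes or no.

yes

n − 1 = 712 = 2^3 · 89, so s = 3 and d = 89.
x_0 = 707^89 mod 713 = 408.
x_0 is neither 1 nor 712, so continue squaring.
x_1 = 408^2 mod 713 = 335.
x_2 = 335^2 mod 713 = 284.
Reached i = s−1 = 2 without hitting −1: 707 is a Miller–Rabin witness and 713 is composite.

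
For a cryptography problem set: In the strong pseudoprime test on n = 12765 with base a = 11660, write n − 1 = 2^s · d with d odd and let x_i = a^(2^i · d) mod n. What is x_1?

n − 1 = 12764 = 2^2 · 3191, so s = 2 and d = 3191.
x_0 = 11660^3191 mod 12765 = 8900.
x_1 = 8900^2 mod 12765 = 3175.

3175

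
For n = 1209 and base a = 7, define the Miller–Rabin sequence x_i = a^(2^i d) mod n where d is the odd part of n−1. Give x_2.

1192

n − 1 = 1208 = 2^3 · 151, so s = 3 and d = 151.
Repeated squaring mod 1209: 7^1 ≡ 7, 7^2 ≡ 49, 7^4 ≡ 1192, 7^8 ≡ 289, 7^16 ≡ 100, 7^32 ≡ 328, 7^64 ≡ 1192, 7^128 ≡ 289.
151 = 128 + 16 + 4 + 2 + 1, so 7^151 ≡ 289·100·1192·49·7 ≡ 565 (mod 1209).
x_0 = 565.
x_1 = 565^2 mod 1209 = 49.
x_2 = 49^2 mod 1209 = 1192.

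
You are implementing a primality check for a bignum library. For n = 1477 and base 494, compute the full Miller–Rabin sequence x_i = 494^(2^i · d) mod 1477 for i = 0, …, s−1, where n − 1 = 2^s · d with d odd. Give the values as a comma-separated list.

1352, 855

n − 1 = 1476 = 2^2 · 369, so s = 2 and d = 369.
x_0 = 494^369 mod 1477 = 1352.
x_1 = 1352^2 mod 1477 = 855.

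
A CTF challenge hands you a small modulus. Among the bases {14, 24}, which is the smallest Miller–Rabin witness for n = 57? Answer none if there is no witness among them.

14

n − 1 = 56 = 2^3 · 7, so s = 3 and d = 7.
Base 14: x_0 = 14^7 mod 57 = 41. x_0 is neither 1 nor 56, so continue squaring. x_1 = 41^2 mod 57 = 28. x_2 = 28^2 mod 57 = 43. Reached i = s−1 = 2 without hitting −1: 14 is a Miller–Rabin witness and 57 is composite.
Base 24: x_0 = 24^7 mod 57 = 54. x_0 is neither 1 nor 56, so continue squaring. x_1 = 54^2 mod 57 = 9. x_2 = 9^2 mod 57 = 24. Reached i = s−1 = 2 without hitting −1: 24 is a Miller–Rabin witness and 57 is composite.
The smallest witness among the given bases is 14.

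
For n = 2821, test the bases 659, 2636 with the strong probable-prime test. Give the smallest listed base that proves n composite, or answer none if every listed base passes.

n − 1 = 2820 = 2^2 · 705, so s = 2 and d = 705.
Base 659: x_0 = 659^705 mod 2821 = 1. x_0 = 1, so 659 is not a witness.
Base 2636: x_0 = 2636^705 mod 2821 = 1520. x_0 is neither 1 nor 2820, so continue squaring. x_1 = 1520^2 mod 2821 = 1. x_1 = 1 but x_0 ≠ ±1, a nontrivial square root of 1 — 2636 is a witness and 2821 is composite.
The smallest witness among the given bases is 2636.

2636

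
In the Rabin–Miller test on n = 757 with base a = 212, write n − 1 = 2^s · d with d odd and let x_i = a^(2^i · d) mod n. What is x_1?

1

n − 1 = 756 = 2^2 · 189, so s = 2 and d = 189.
Repeated squaring mod 757: 212^1 ≡ 212, 212^2 ≡ 281, 212^4 ≡ 233, 212^8 ≡ 542, 212^16 ≡ 48, 212^32 ≡ 33, 212^64 ≡ 332, 212^128 ≡ 459.
189 = 128 + 32 + 16 + 8 + 4 + 1, so 212^189 ≡ 459·33·48·542·233·212 ≡ 756 (mod 757).
x_0 = 756.
x_1 = 756^2 mod 757 = 1.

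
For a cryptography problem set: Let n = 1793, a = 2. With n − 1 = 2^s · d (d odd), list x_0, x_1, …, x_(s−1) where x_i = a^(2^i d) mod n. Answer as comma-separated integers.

n − 1 = 1792 = 2^8 · 7, so s = 8 and d = 7.
x_0 = 2^7 mod 1793 = 128.
x_1 = 128^2 mod 1793 = 247.
x_2 = 247^2 mod 1793 = 47.
x_3 = 47^2 mod 1793 = 416.
x_4 = 416^2 mod 1793 = 928.
x_5 = 928^2 mod 1793 = 544.
x_6 = 544^2 mod 1793 = 91.
x_7 = 91^2 mod 1793 = 1109.

128, 247, 47, 416, 928, 544, 91, 1109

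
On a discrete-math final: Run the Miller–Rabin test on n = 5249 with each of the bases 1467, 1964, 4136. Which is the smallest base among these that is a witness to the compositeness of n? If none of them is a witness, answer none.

1964

n − 1 = 5248 = 2^7 · 41, so s = 7 and d = 41.
Base 1467: x_0 = 1467^41 mod 5249 = 1467. x_0 is neither 1 nor 5248, so continue squaring. x_1 = 1467^2 mod 5249 = 5248. x_1 ≡ −1, so 1467 is not a witness.
Base 1964: x_0 = 1964^41 mod 5249 = 2505. x_0 is neither 1 nor 5248, so continue squaring. x_1 = 2505^2 mod 5249 = 2470. x_2 = 2470^2 mod 5249 = 1562. x_3 = 1562^2 mod 5249 = 4308. x_4 = 4308^2 mod 5249 = 3649. x_5 = 3649^2 mod 5249 = 3737. x_6 = 3737^2 mod 5249 = 2829. Reached i = s−1 = 6 without hitting −1: 1964 is a Miller–Rabin witness and 5249 is composite.
Base 4136: x_0 = 4136^41 mod 5249 = 4677. x_0 is neither 1 nor 5248, so continue squaring. x_1 = 4677^2 mod 5249 = 1746. x_2 = 1746^2 mod 5249 = 4096. x_3 = 4096^2 mod 5249 = 1412. x_4 = 1412^2 mod 5249 = 4373. x_5 = 4373^2 mod 5249 = 1022. x_6 = 1022^2 mod 5249 = 5182. Reached i = s−1 = 6 without hitting −1: 4136 is a Miller–Rabin witness and 5249 is composite.
The smallest witness among the given bases is 1964.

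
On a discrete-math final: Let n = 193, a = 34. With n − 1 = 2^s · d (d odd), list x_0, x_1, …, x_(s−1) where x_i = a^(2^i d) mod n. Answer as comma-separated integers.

n − 1 = 192 = 2^6 · 3, so s = 6 and d = 3.
x_0 = 34^3 mod 193 = 125.
x_1 = 125^2 mod 193 = 185.
x_2 = 185^2 mod 193 = 64.
x_3 = 64^2 mod 193 = 43.
x_4 = 43^2 mod 193 = 112.
x_5 = 112^2 mod 193 = 192.

125, 185, 64, 43, 112, 192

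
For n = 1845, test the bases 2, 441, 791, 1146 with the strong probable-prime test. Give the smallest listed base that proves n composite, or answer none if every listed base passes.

2

n − 1 = 1844 = 2^2 · 461, so s = 2 and d = 461.
Base 2: x_0 = 2^461 mod 1845 = 617. x_0 is neither 1 nor 1844, so continue squaring. x_1 = 617^2 mod 1845 = 619. Reached i = s−1 = 1 without hitting −1: 2 is a Miller–Rabin witness and 1845 is composite.
Base 441: x_0 = 441^461 mod 1845 = 441. x_0 is neither 1 nor 1844, so continue squaring. x_1 = 441^2 mod 1845 = 756. Reached i = s−1 = 1 without hitting −1: 441 is a Miller–Rabin witness and 1845 is composite.
Base 791: x_0 = 791^461 mod 1845 = 521. x_0 is neither 1 nor 1844, so continue squaring. x_1 = 521^2 mod 1845 = 226. Reached i = s−1 = 1 without hitting −1: 791 is a Miller–Rabin witness and 1845 is composite.
Base 1146: x_0 = 1146^461 mod 1845 = 531. x_0 is neither 1 nor 1844, so continue squaring. x_1 = 531^2 mod 1845 = 1521. Reached i = s−1 = 1 without hitting −1: 1146 is a Miller–Rabin witness and 1845 is composite.
The smallest witness among the given bases is 2.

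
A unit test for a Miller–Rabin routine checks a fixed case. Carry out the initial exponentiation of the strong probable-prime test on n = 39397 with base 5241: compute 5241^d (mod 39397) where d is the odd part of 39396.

n − 1 = 39396 = 2^2 · 9849, so s = 2 and d = 9849.
5241^9849 mod 39397 = 9488.

9488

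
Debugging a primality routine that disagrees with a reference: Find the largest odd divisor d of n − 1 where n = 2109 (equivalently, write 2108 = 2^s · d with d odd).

527

Halving: 2108 → 1054 → 527; 527 is odd.
So 2108 = 2^2 · 527.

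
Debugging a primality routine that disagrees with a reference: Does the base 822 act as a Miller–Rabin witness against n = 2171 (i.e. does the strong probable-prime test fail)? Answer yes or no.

n − 1 = 2170 = 2^1 · 1085, so s = 1 and d = 1085.
Repeated squaring mod 2171: 822^1 ≡ 822, 822^2 ≡ 503, 822^4 ≡ 1173, 822^8 ≡ 1686, 822^16 ≡ 757, 822^32 ≡ 2076, 822^64 ≡ 341, 822^128 ≡ 1218, 822^256 ≡ 731, 822^512 ≡ 295, 822^1024 ≡ 185.
1085 = 1024 + 32 + 16 + 8 + 4 + 1, so 822^1085 ≡ 185·2076·757·1686·1173·822 ≡ 1010 (mod 2171).
x_0 = 822^1085 mod 2171 = 1010.
x_0 ∉ {1, 2170} and s = 1, so 822 is a Miller–Rabin witness and 2171 is composite.

yes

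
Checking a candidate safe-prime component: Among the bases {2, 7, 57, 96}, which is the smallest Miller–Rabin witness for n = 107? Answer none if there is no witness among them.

none

n − 1 = 106 = 2^1 · 53, so s = 1 and d = 53.
Base 2: x_0 = 2^53 mod 107 = 106. x_0 = 106 ≡ −1, so 2 is not a witness.
Base 7: x_0 = 7^53 mod 107 = 106. x_0 = 106 ≡ −1, so 7 is not a witness.
Base 57: x_0 = 57^53 mod 107 = 1. x_0 = 1, so 57 is not a witness.
Base 96: x_0 = 96^53 mod 107 = 106. x_0 = 106 ≡ −1, so 96 is not a witness.
No listed base is a witness for 107.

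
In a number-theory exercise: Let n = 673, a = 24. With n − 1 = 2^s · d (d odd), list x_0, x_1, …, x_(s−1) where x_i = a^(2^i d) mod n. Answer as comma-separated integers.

n − 1 = 672 = 2^5 · 21, so s = 5 and d = 21.
x_0 = 24^21 mod 673 = 161.
x_1 = 161^2 mod 673 = 347.
x_2 = 347^2 mod 673 = 615.
x_3 = 615^2 mod 673 = 672.
x_4 = 672^2 mod 673 = 1.

161, 347, 615, 672, 1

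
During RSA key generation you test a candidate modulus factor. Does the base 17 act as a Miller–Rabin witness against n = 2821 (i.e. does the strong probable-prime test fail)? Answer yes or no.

n − 1 = 2820 = 2^2 · 705, so s = 2 and d = 705.
x_0 = 17^705 mod 2821 = 2820.
x_0 = 2820 ≡ −1, so 17 is not a witness.

no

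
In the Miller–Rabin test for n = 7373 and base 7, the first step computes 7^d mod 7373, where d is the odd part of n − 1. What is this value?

3985

n − 1 = 7372 = 2^2 · 1843, so s = 2 and d = 1843.
7^1843 mod 7373 = 3985.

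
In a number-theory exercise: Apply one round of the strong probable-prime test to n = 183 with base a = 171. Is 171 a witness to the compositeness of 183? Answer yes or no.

n − 1 = 182 = 2^1 · 91, so s = 1 and d = 91.
x_0 = 171^91 mod 183 = 171.
x_0 ∉ {1, 182} and s = 1, so 171 is a Miller–Rabin witness and 183 is composite.

yes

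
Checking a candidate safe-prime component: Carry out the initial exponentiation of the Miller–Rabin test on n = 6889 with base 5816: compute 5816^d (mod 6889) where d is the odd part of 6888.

n − 1 = 6888 = 2^3 · 861, so s = 3 and d = 861.
5816^861 mod 6889 = 5560.

5560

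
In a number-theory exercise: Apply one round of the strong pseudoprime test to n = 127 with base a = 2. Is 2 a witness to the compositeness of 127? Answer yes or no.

no

n − 1 = 126 = 2^1 · 63, so s = 1 and d = 63.
x_0 = 2^63 mod 127 = 1.
x_0 = 1, so 2 is not a witness.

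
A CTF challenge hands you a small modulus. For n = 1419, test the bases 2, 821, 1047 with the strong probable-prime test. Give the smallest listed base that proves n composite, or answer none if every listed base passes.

n − 1 = 1418 = 2^1 · 709, so s = 1 and d = 709.
Base 2: x_0 = 2^709 mod 1419 = 512. x_0 ∉ {1, 1418} and s = 1, so 2 is a Miller–Rabin witness and 1419 is composite.
Base 821: x_0 = 821^709 mod 1419 = 833. x_0 ∉ {1, 1418} and s = 1, so 821 is a Miller–Rabin witness and 1419 is composite.
Base 1047: x_0 = 1047^709 mod 1419 = 963. x_0 ∉ {1, 1418} and s = 1, so 1047 is a Miller–Rabin witness and 1419 is composite.
The smallest witness among the given bases is 2.

2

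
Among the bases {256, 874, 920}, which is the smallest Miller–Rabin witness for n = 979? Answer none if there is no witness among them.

256

n − 1 = 978 = 2^1 · 489, so s = 1 and d = 489.
Base 256: x_0 = 256^489 mod 979 = 840. x_0 ∉ {1, 978} and s = 1, so 256 is a Miller–Rabin witness and 979 is composite.
Base 874: x_0 = 874^489 mod 979 = 823. x_0 ∉ {1, 978} and s = 1, so 874 is a Miller–Rabin witness and 979 is composite.
Base 920: x_0 = 920^489 mod 979 = 382. x_0 ∉ {1, 978} and s = 1, so 920 is a Miller–Rabin witness and 979 is composite.
The smallest witness among the given bases is 256.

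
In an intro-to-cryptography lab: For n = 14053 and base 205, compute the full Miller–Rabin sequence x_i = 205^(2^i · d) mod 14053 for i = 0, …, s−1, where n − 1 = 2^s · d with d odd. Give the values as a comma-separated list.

n − 1 = 14052 = 2^2 · 3513, so s = 2 and d = 3513.
x_0 = 205^3513 mod 14053 = 9437.
x_1 = 9437^2 mod 14053 = 3108.

9437, 3108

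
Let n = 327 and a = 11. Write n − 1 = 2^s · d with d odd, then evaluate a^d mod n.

n − 1 = 326 = 2^1 · 163, so s = 1 and d = 163.
By repeated squaring, 11^163 ≡ 98 (mod 327).

98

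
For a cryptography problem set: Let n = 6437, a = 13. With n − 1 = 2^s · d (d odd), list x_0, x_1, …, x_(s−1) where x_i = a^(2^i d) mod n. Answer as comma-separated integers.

n − 1 = 6436 = 2^2 · 1609, so s = 2 and d = 1609.
x_0 = 13^1609 mod 6437 = 5665.
x_1 = 5665^2 mod 6437 = 3780.

5665, 3780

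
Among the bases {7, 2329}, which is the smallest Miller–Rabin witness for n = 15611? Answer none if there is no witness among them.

7

n − 1 = 15610 = 2^1 · 7805, so s = 1 and d = 7805.
Base 7: x_0 = 7^7805 mod 15611 = 7950. x_0 ∉ {1, 15610} and s = 1, so 7 is a Miller–Rabin witness and 15611 is composite.
Base 2329: x_0 = 2329^7805 mod 15611 = 465. x_0 ∉ {1, 15610} and s = 1, so 2329 is a Miller–Rabin witness and 15611 is composite.
The smallest witness among the given bases is 7.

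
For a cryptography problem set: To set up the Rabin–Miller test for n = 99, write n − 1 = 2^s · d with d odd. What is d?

Halving: 98 → 49; 49 is odd.
So 98 = 2^1 · 49.

49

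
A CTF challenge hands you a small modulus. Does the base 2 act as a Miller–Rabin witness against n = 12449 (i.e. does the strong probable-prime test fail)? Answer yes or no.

n − 1 = 12448 = 2^5 · 389, so s = 5 and d = 389.
x_0 = 2^389 mod 12449 = 9946.
x_0 is neither 1 nor 12448, so continue squaring.
x_1 = 9946^2 mod 12449 = 3162.
x_2 = 3162^2 mod 12449 = 1697.
x_3 = 1697^2 mod 12449 = 4090.
x_4 = 4090^2 mod 12449 = 9093.
Reached i = s−1 = 4 without hitting −1: 2 is a Miller–Rabin witness and 12449 is composite.

yes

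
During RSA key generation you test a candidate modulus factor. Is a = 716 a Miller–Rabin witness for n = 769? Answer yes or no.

n − 1 = 768 = 2^8 · 3, so s = 8 and d = 3.
x_0 = 716^3 mod 769 = 309.
x_0 is neither 1 nor 768, so continue squaring.
x_1 = 309^2 mod 769 = 125.
x_2 = 125^2 mod 769 = 245.
x_3 = 245^2 mod 769 = 43.
x_4 = 43^2 mod 769 = 311.
x_5 = 311^2 mod 769 = 596.
x_6 = 596^2 mod 769 = 707.
x_7 = 707^2 mod 769 = 768.
x_7 ≡ −1, so 716 is not a witness.

no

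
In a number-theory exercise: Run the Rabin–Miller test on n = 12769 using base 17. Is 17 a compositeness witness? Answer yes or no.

n − 1 = 12768 = 2^5 · 399, so s = 5 and d = 399.
Repeated squaring mod 12769: 17^1 ≡ 17, 17^2 ≡ 289, 17^4 ≡ 6907, 17^8 ≡ 1665, 17^16 ≡ 1352, 17^32 ≡ 1937, 17^64 ≡ 10652, 17^128 ≡ 12539, 17^256 ≡ 1824.
399 = 256 + 128 + 8 + 4 + 2 + 1, so 17^399 ≡ 1824·12539·1665·6907·289·17 ≡ 6476 (mod 12769).
x_0 = 17^399 mod 12769 = 6476.
x_0 is neither 1 nor 12768, so continue squaring.
x_1 = 6476^2 mod 12769 = 5180.
x_2 = 5180^2 mod 12769 = 4731.
x_3 = 4731^2 mod 12769 = 11073.
x_4 = 11073^2 mod 12769 = 3391.
Reached i = s−1 = 4 without hitting −1: 17 is a Miller–Rabin witness and 12769 is composite.

yes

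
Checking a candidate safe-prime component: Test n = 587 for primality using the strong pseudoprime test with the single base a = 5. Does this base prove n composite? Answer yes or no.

n − 1 = 586 = 2^1 · 293, so s = 1 and d = 293.
x_0 = 5^293 mod 587 = 586.
x_0 = 586 ≡ −1, so 5 is not a witness.

no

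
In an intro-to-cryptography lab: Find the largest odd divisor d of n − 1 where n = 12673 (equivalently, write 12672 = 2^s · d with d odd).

99

Halving: 12672 → 6336 → 3168 → 1584 → 792 → 396 → 198 → 99; 99 is odd.
So 12672 = 2^7 · 99.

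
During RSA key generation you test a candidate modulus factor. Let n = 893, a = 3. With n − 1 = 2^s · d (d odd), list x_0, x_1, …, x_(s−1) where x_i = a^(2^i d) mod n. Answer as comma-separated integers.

173, 460

n − 1 = 892 = 2^2 · 223, so s = 2 and d = 223.
x_0 = 3^223 mod 893 = 173.
x_1 = 173^2 mod 893 = 460.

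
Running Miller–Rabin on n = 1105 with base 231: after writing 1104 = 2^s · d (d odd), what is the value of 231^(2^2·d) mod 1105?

1041

n − 1 = 1104 = 2^4 · 69, so s = 4 and d = 69.
x_0 = 231^69 mod 1105 = 1026.
x_1 = 1026^2 mod 1105 = 716.
x_2 = 716^2 mod 1105 = 1041.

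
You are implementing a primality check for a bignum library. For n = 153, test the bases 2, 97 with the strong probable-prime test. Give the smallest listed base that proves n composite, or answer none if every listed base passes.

n − 1 = 152 = 2^3 · 19, so s = 3 and d = 19.
Base 2: x_0 = 2^19 mod 153 = 110. x_0 is neither 1 nor 152, so continue squaring. x_1 = 110^2 mod 153 = 13. x_2 = 13^2 mod 153 = 16. Reached i = s−1 = 2 without hitting −1: 2 is a Miller–Rabin witness and 153 is composite.
Base 97: x_0 = 97^19 mod 153 = 79. x_0 is neither 1 nor 152, so continue squaring. x_1 = 79^2 mod 153 = 121. x_2 = 121^2 mod 153 = 106. Reached i = s−1 = 2 without hitting −1: 97 is a Miller–Rabin witness and 153 is composite.
The smallest witness among the given bases is 2.

2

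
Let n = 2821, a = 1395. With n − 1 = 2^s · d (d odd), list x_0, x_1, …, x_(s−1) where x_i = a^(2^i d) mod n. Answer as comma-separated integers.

155, 1457

n − 1 = 2820 = 2^2 · 705, so s = 2 and d = 705.
x_0 = 1395^705 mod 2821 = 155.
x_1 = 155^2 mod 2821 = 1457.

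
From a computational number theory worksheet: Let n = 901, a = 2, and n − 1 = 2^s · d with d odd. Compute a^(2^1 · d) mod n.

n − 1 = 900 = 2^2 · 225, so s = 2 and d = 225.
x_0 = 2^225 mod 901 = 427.
x_1 = 427^2 mod 901 = 327.

327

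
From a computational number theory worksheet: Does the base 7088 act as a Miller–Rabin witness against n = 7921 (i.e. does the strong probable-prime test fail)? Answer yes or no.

n − 1 = 7920 = 2^4 · 495, so s = 4 and d = 495.
x_0 = 7088^495 mod 7921 = 2046.
x_0 is neither 1 nor 7920, so continue squaring.
x_1 = 2046^2 mod 7921 = 3828.
x_2 = 3828^2 mod 7921 = 7655.
x_3 = 7655^2 mod 7921 = 7388.
Reached i = s−1 = 3 without hitting −1: 7088 is a Miller–Rabin witness and 7921 is composite.

yes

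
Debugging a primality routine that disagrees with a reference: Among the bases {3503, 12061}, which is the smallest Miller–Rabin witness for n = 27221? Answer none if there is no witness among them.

n − 1 = 27220 = 2^2 · 6805, so s = 2 and d = 6805.
Base 3503: x_0 = 3503^6805 mod 27221 = 18662. x_0 is neither 1 nor 27220, so continue squaring. x_1 = 18662^2 mod 27221 = 4770. Reached i = s−1 = 1 without hitting −1: 3503 is a Miller–Rabin witness and 27221 is composite.
Base 12061: x_0 = 12061^6805 mod 27221 = 325. x_0 is neither 1 nor 27220, so continue squaring. x_1 = 325^2 mod 27221 = 23962. Reached i = s−1 = 1 without hitting −1: 12061 is a Miller–Rabin witness and 27221 is composite.
The smallest witness among the given bases is 3503.

3503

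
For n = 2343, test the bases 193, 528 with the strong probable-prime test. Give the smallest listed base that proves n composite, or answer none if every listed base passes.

193

n − 1 = 2342 = 2^1 · 1171, so s = 1 and d = 1171.
Base 193: x_0 = 193^1171 mod 2343 = 523. x_0 ∉ {1, 2342} and s = 1, so 193 is a Miller–Rabin witness and 2343 is composite.
Base 528: x_0 = 528^1171 mod 2343 = 1782. x_0 ∉ {1, 2342} and s = 1, so 528 is a Miller–Rabin witness and 2343 is composite.
The smallest witness among the given bases is 193.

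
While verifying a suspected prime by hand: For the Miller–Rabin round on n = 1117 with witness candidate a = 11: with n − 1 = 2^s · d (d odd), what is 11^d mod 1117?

214

n − 1 = 1116 = 2^2 · 279, so s = 2 and d = 279.
Repeated squaring mod 1117: 11^1 ≡ 11, 11^2 ≡ 121, 11^4 ≡ 120, 11^8 ≡ 996, 11^16 ≡ 120, 11^32 ≡ 996, 11^64 ≡ 120, 11^128 ≡ 996, 11^256 ≡ 120.
279 = 256 + 16 + 4 + 2 + 1, so 11^279 ≡ 120·120·120·121·11 ≡ 214 (mod 1117).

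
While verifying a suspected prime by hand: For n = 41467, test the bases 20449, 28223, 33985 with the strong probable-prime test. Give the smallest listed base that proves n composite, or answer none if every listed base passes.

none

n − 1 = 41466 = 2^1 · 20733, so s = 1 and d = 20733.
Base 20449: x_0 = 20449^20733 mod 41467 = 1. x_0 = 1, so 20449 is not a witness.
Base 28223: x_0 = 28223^20733 mod 41467 = 1. x_0 = 1, so 28223 is not a witness.
Base 33985: x_0 = 33985^20733 mod 41467 = 41466. x_0 = 41466 ≡ −1, so 33985 is not a witness.
No listed base is a witness for 41467.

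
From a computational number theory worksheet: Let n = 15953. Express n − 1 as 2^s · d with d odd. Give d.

997

Halving: 15952 → 7976 → 3988 → 1994 → 997; 997 is odd.
So 15952 = 2^4 · 997.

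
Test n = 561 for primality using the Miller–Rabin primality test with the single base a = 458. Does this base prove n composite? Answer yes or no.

no

n − 1 = 560 = 2^4 · 35, so s = 4 and d = 35.
Repeated squaring mod 561: 458^1 ≡ 458, 458^2 ≡ 511, 458^4 ≡ 256, 458^8 ≡ 460, 458^16 ≡ 103, 458^32 ≡ 511.
35 = 32 + 2 + 1, so 458^35 ≡ 511·511·458 ≡ 560 (mod 561).
x_0 = 458^35 mod 561 = 560.
x_0 = 560 ≡ −1, so 458 is not a witness.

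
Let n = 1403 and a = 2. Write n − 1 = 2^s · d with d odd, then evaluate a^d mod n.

n − 1 = 1402 = 2^1 · 701, so s = 1 and d = 701.
2^701 mod 1403 = 26.

26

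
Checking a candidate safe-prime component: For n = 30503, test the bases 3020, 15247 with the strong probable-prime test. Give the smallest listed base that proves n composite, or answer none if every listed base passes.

3020

n − 1 = 30502 = 2^1 · 15251, so s = 1 and d = 15251.
Base 3020: x_0 = 3020^15251 mod 30503 = 9356. x_0 ∉ {1, 30502} and s = 1, so 3020 is a Miller–Rabin witness and 30503 is composite.
Base 15247: x_0 = 15247^15251 mod 30503 = 7723. x_0 ∉ {1, 30502} and s = 1, so 15247 is a Miller–Rabin witness and 30503 is composite.
The smallest witness among the given bases is 3020.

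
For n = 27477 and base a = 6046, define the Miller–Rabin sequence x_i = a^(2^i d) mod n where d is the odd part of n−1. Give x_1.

13732

n − 1 = 27476 = 2^2 · 6869, so s = 2 and d = 6869.
x_0 = 6046^6869 mod 27477 = 9859.
x_1 = 9859^2 mod 27477 = 13732.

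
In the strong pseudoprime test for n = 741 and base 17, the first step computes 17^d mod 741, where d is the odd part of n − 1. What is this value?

101

n − 1 = 740 = 2^2 · 185, so s = 2 and d = 185.
17^185 mod 741 = 101.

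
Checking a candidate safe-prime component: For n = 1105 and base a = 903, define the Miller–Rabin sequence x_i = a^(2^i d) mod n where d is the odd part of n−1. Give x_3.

1

n − 1 = 1104 = 2^4 · 69, so s = 4 and d = 69.
By repeated squaring, 903^69 ≡ 83 (mod 1105).
x_0 = 83.
x_1 = 83^2 mod 1105 = 259.
x_2 = 259^2 mod 1105 = 781.
x_3 = 781^2 mod 1105 = 1.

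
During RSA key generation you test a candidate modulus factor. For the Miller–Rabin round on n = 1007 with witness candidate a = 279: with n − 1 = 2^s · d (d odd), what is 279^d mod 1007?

n − 1 = 1006 = 2^1 · 503, so s = 1 and d = 503.
279^503 mod 1007 = 668.

668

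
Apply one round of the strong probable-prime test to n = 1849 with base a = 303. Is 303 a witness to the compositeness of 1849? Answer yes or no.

no

n − 1 = 1848 = 2^3 · 231, so s = 3 and d = 231.
x_0 = 303^231 mod 1849 = 1848.
x_0 = 1848 ≡ −1, so 303 is not a witness.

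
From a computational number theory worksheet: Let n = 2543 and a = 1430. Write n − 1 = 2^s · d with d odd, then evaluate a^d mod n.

1

n − 1 = 2542 = 2^1 · 1271, so s = 1 and d = 1271.
Repeated squaring mod 2543: 1430^1 ≡ 1430, 1430^2 ≡ 328, 1430^4 ≡ 778, 1430^8 ≡ 50, 1430^16 ≡ 2500, 1430^32 ≡ 1849, 1430^64 ≡ 1009, 1430^128 ≡ 881, 1430^256 ≡ 546, 1430^512 ≡ 585, 1430^1024 ≡ 1463.
1271 = 1024 + 128 + 64 + 32 + 16 + 4 + 2 + 1, so 1430^1271 ≡ 1463·881·1009·1849·2500·778·328·1430 ≡ 1 (mod 2543).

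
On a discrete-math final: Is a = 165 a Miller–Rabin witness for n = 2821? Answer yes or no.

n − 1 = 2820 = 2^2 · 705, so s = 2 and d = 705.
x_0 = 165^705 mod 2821 = 1.
x_0 = 1, so 165 is not a witness.

no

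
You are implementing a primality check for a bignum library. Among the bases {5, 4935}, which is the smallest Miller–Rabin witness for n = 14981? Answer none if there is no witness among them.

n − 1 = 14980 = 2^2 · 3745, so s = 2 and d = 3745.
Base 5: x_0 = 5^3745 mod 14981 = 1. x_0 = 1, so 5 is not a witness.
Base 4935: x_0 = 4935^3745 mod 14981 = 1. x_0 = 1, so 4935 is not a witness.
No listed base is a witness for 14981.

none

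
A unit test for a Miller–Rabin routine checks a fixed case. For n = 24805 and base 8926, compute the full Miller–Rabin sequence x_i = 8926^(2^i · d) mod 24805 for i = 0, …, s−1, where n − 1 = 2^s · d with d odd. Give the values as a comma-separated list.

22456, 11091

n − 1 = 24804 = 2^2 · 6201, so s = 2 and d = 6201.
x_0 = 8926^6201 mod 24805 = 22456.
x_1 = 22456^2 mod 24805 = 11091.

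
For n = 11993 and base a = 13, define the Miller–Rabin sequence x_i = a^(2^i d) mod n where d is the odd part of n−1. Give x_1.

7855

n − 1 = 11992 = 2^3 · 1499, so s = 3 and d = 1499.
Repeated squaring mod 11993: 13^1 ≡ 13, 13^2 ≡ 169, 13^4 ≡ 4575, 13^8 ≡ 2840, 13^16 ≡ 6304, 13^32 ≡ 7607, 13^64 ≡ 224, 13^128 ≡ 2204, 13^256 ≡ 451, 13^512 ≡ 11513, 13^1024 ≡ 2533.
1499 = 1024 + 256 + 128 + 64 + 16 + 8 + 2 + 1, so 13^1499 ≡ 2533·451·2204·224·6304·2840·169·13 ≡ 11520 (mod 11993).
x_0 = 11520.
x_1 = 11520^2 mod 11993 = 7855.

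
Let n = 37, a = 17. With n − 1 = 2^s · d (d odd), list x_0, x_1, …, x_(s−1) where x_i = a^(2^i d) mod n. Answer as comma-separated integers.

n − 1 = 36 = 2^2 · 9, so s = 2 and d = 9.
x_0 = 17^9 mod 37 = 6.
x_1 = 6^2 mod 37 = 36.

6, 36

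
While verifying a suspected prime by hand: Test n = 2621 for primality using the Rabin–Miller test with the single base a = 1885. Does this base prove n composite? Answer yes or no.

n − 1 = 2620 = 2^2 · 655, so s = 2 and d = 655.
x_0 = 1885^655 mod 2621 = 1.
x_0 = 1, so 1885 is not a witness.

no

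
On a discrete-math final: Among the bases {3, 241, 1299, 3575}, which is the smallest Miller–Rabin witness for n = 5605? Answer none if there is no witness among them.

n − 1 = 5604 = 2^2 · 1401, so s = 2 and d = 1401.
Base 3: x_0 = 3^1401 mod 5605 = 4933. x_0 is neither 1 nor 5604, so continue squaring. x_1 = 4933^2 mod 5605 = 3184. Reached i = s−1 = 1 without hitting −1: 3 is a Miller–Rabin witness and 5605 is composite.
Base 241: x_0 = 241^1401 mod 5605 = 2231. x_0 is neither 1 nor 5604, so continue squaring. x_1 = 2231^2 mod 5605 = 121. Reached i = s−1 = 1 without hitting −1: 241 is a Miller–Rabin witness and 5605 is composite.
Base 1299: x_0 = 1299^1401 mod 5605 = 3364. x_0 is neither 1 nor 5604, so continue squaring. x_1 = 3364^2 mod 5605 = 1. x_1 = 1 but x_0 ≠ ±1, a nontrivial square root of 1 — 1299 is a witness and 5605 is composite.
Base 3575: x_0 = 3575^1401 mod 5605 = 2900. x_0 is neither 1 nor 5604, so continue squaring. x_1 = 2900^2 mod 5605 = 2500. Reached i = s−1 = 1 without hitting −1: 3575 is a Miller–Rabin witness and 5605 is composite.
The smallest witness among the given bases is 3.

3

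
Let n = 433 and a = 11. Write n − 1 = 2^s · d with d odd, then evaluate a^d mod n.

n − 1 = 432 = 2^4 · 27, so s = 4 and d = 27.
11^27 mod 433 = 354.

354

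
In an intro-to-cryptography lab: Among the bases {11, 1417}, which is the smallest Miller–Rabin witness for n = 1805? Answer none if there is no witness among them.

11

n − 1 = 1804 = 2^2 · 451, so s = 2 and d = 451.
Base 11: x_0 = 11^451 mod 1805 = 1436. x_0 is neither 1 nor 1804, so continue squaring. x_1 = 1436^2 mod 1805 = 786. Reached i = s−1 = 1 without hitting −1: 11 is a Miller–Rabin witness and 1805 is composite.
Base 1417: x_0 = 1417^451 mod 1805 = 543. x_0 is neither 1 nor 1804, so continue squaring. x_1 = 543^2 mod 1805 = 634. Reached i = s−1 = 1 without hitting −1: 1417 is a Miller–Rabin witness and 1805 is composite.
The smallest witness among the given bases is 11.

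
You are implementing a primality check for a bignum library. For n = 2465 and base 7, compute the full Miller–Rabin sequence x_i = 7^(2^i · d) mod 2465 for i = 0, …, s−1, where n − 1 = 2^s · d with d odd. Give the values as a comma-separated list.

2437, 784, 871, 1886, 1

n − 1 = 2464 = 2^5 · 77, so s = 5 and d = 77.
x_0 = 7^77 mod 2465 = 2437.
x_1 = 2437^2 mod 2465 = 784.
x_2 = 784^2 mod 2465 = 871.
x_3 = 871^2 mod 2465 = 1886.
x_4 = 1886^2 mod 2465 = 1.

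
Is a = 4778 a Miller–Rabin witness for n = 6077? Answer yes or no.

yes

n − 1 = 6076 = 2^2 · 1519, so s = 2 and d = 1519.
x_0 = 4778^1519 mod 6077 = 5427.
x_0 is neither 1 nor 6076, so continue squaring.
x_1 = 5427^2 mod 6077 = 3187.
Reached i = s−1 = 1 without hitting −1: 4778 is a Miller–Rabin witness and 6077 is composite.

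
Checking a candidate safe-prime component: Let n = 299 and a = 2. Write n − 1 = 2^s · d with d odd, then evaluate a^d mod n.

n − 1 = 298 = 2^1 · 149, so s = 1 and d = 149.
2^149 mod 299 = 110.

110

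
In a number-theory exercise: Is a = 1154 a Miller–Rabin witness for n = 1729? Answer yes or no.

n − 1 = 1728 = 2^6 · 27, so s = 6 and d = 27.
x_0 = 1154^27 mod 1729 = 1728.
x_0 = 1728 ≡ −1, so 1154 is not a witness.

no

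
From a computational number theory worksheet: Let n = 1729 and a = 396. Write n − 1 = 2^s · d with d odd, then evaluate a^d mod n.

n − 1 = 1728 = 2^6 · 27, so s = 6 and d = 27.
Repeated squaring mod 1729: 396^1 ≡ 396, 396^2 ≡ 1206, 396^4 ≡ 347, 396^8 ≡ 1108, 396^16 ≡ 74.
27 = 16 + 8 + 2 + 1, so 396^27 ≡ 74·1108·1206·396 ≡ 1464 (mod 1729).

1464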